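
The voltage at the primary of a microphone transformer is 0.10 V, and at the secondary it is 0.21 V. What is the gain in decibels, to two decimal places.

For a voltage ratio, dB = 20·log₁₀(V₂/V₁).
20·log₁₀(0.21/0.10) = 20·log₁₀(2.100) = 6.44 dB.

6.44 dB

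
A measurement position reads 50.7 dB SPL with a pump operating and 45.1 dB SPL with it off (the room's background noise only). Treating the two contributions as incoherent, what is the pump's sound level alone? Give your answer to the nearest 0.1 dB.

Remove the background by subtracting linear intensities:
L_src = 10·log₁₀(10^(50.7/10) − 10^(45.1/10)) = 10·log₁₀(85130) = 49.3 dB SPL.

49.3 dB SPL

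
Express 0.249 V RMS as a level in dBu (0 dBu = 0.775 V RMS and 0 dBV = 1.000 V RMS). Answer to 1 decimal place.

dBu = 20·log₁₀(V / 0.775 V).
20·log₁₀(0.249/0.775) = -9.9 dBu.

-9.9 dBu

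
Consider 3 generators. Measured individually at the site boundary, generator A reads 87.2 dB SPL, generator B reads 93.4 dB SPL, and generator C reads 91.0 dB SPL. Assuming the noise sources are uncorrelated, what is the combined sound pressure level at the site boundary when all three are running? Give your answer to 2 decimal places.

Add the sources as powers (linear), then convert back to dB:
L_total = 10·log₁₀(10^(87.2/10) + 10^(93.4/10) + 10^(91.0/10)) = 10·log₁₀(3971000000) = 95.99 dB SPL.

95.99 dB SPL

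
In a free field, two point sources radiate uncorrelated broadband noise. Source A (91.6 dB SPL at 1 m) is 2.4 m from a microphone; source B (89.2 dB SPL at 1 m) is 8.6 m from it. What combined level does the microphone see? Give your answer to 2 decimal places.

84.19 dB SPL

At the listener: L_A = 91.6 − 20·log₁₀(2.4) = 83.996 dB; L_B = 89.2 − 20·log₁₀(8.6) = 70.510 dB.
Combined: 10·log₁₀(10^(83.996/10)+10^(70.510/10)) = 84.19 dB SPL.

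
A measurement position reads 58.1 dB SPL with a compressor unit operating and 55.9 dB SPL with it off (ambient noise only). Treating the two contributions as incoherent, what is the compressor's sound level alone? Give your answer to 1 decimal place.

Background correction is a power subtraction:
L_src = 10·log₁₀(10^(58.1/10) − 10^(55.9/10)) = 10·log₁₀(256600) = 54.1 dB SPL.

54.1 dB SPL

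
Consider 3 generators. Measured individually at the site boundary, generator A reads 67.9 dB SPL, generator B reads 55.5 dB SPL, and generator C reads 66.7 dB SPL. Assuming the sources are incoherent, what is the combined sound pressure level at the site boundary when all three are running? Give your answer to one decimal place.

70.5 dB SPL

Uncorrelated sources add in intensity (power), not in dB.
L_total = 10·log₁₀(10^(67.9/10) + 10^(55.5/10) + 10^(66.7/10)) = 10·log₁₀(11200000) = 70.5 dB SPL.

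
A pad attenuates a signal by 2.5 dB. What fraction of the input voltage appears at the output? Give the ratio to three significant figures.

0.750

Voltage ratio = 10^(dB/20).
10^(-2.5/20) = 10^(-0.1250) = 0.750.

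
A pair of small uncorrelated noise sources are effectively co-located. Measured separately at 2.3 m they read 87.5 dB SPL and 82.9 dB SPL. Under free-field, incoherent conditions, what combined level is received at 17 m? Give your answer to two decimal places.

71.42 dB SPL

Combined at 2.3 m: 10·log₁₀(10^(87.5/10)+10^(82.9/10)) = 88.793 dB SPL.
Then apply −20·log₁₀(17/2.3) = -17.374 dB → 71.42 dB SPL.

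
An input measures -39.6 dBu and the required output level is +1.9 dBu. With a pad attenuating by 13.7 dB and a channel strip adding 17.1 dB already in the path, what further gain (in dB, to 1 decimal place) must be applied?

The required make-up gain is the shortfall in the dB sum.
G = +1.9 − (-39.6) + 13.7 − 17.1 = 38.1 dB.

38.1 dB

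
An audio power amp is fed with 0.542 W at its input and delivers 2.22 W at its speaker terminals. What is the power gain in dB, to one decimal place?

6.1 dB

Power ratio → dB uses the 10·log₁₀ form:
10·log₁₀(2.22/0.542) = 10·log₁₀(4.096) = 6.1 dB.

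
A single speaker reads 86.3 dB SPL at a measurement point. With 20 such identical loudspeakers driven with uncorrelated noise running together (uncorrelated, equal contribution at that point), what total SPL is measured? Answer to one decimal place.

20 equal incoherent sources raise the level by 10·log₁₀(20) = 13.01 dB.
L_total = 86.3 + 13.01 = 99.3 dB SPL.

99.3 dB SPL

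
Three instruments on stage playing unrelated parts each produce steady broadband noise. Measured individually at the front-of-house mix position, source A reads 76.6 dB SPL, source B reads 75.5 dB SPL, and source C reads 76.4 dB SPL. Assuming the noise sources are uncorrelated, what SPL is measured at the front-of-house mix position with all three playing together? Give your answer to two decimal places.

80.96 dB SPL

Uncorrelated sources add in intensity (power), not in dB.
L_total = 10·log₁₀(10^(76.6/10) + 10^(75.5/10) + 10^(76.4/10)) = 10·log₁₀(124800000) = 80.96 dB SPL.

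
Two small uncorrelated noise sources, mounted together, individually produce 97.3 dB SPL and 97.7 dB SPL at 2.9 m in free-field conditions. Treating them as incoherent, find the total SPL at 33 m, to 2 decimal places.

Combined at 2.9 m: 10·log₁₀(10^(97.3/10)+10^(97.7/10)) = 100.515 dB SPL.
Then apply −20·log₁₀(33/2.9) = -21.122 dB → 79.39 dB SPL.

79.39 dB SPL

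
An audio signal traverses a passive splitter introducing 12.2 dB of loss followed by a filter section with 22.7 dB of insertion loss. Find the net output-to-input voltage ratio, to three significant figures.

Net gain = (−12.2) + (−22.7) = -34.9 dB.
Voltage ratio = 10^(-34.9/20) = 0.0180.

0.0180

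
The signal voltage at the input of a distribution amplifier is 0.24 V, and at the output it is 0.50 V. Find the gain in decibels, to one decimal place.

6.4 dB

Voltage is an amplitude quantity, so gain = 20·log₁₀(V_out/V_in).
20·log₁₀(0.50/0.24) = 20·log₁₀(2.083) = 6.4 dB.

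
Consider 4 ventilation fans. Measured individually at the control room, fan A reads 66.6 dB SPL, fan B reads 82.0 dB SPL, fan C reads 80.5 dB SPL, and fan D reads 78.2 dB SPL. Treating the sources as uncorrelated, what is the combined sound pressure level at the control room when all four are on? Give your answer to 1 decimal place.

85.3 dB SPL

Incoherent sources sum as intensities:
L_total = 10·log₁₀(10^(66.6/10) + 10^(82.0/10) + 10^(80.5/10) + 10^(78.2/10)) = 10·log₁₀(341300000) = 85.3 dB SPL.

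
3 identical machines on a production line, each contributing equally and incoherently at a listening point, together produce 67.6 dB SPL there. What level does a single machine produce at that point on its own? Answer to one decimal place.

62.8 dB SPL

3 equal incoherent sources add 10·log₁₀(3) = 4.77 dB over one source.
L_one = 67.6 − 4.77 = 62.8 dB SPL.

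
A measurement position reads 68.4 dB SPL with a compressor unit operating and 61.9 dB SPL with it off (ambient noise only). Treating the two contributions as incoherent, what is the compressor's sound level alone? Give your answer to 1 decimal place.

67.3 dB SPL

Subtract intensities: L_src = 10·log₁₀(10^(L_total/10) − 10^(L_bg/10)).
L_src = 10·log₁₀(10^(68.4/10) − 10^(61.9/10)) = 10·log₁₀(5369000) = 67.3 dB SPL.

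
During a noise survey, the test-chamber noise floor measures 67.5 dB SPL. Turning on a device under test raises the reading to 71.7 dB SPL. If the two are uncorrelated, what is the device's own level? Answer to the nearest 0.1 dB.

69.6 dB SPL

Subtract intensities: L_src = 10·log₁₀(10^(L_total/10) − 10^(L_bg/10)).
L_src = 10·log₁₀(10^(71.7/10) − 10^(67.5/10)) = 10·log₁₀(9168000) = 69.6 dB SPL.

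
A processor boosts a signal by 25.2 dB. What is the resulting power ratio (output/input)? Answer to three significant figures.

331

Power ratio = 10^(dB/10).
10^(25.2/10) = 10^(2.520) = 331.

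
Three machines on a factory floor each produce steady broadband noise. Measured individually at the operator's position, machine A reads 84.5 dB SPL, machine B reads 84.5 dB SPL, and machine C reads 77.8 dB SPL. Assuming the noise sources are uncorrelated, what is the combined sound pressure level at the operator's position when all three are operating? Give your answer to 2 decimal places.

Uncorrelated sources add in intensity (power), not in dB.
L_total = 10·log₁₀(10^(84.5/10) + 10^(84.5/10) + 10^(77.8/10)) = 10·log₁₀(623900000) = 87.95 dB SPL.

87.95 dB SPL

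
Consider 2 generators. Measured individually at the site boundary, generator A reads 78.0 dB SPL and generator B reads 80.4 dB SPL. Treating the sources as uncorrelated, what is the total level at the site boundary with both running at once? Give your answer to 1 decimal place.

82.4 dB SPL

Incoherent sources sum as intensities:
L_total = 10·log₁₀(10^(78.0/10) + 10^(80.4/10)) = 10·log₁₀(172700000) = 82.4 dB SPL.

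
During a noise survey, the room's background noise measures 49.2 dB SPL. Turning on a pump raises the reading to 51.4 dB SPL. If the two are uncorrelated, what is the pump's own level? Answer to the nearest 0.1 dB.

47.4 dB SPL

Subtract intensities: L_src = 10·log₁₀(10^(L_total/10) − 10^(L_bg/10)).
L_src = 10·log₁₀(10^(51.4/10) − 10^(49.2/10)) = 10·log₁₀(54860) = 47.4 dB SPL.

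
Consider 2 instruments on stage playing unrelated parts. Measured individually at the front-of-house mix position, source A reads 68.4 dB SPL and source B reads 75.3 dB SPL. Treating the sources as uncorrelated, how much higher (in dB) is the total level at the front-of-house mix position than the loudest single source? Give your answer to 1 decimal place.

Uncorrelated sources add in intensity (power), not in dB.
L_total = 10·log₁₀(10^(68.4/10) + 10^(75.3/10)) = 76.11 dB SPL.
Excess over the loudest (75.3 dB): 76.11 − 75.3 = 0.8 dB.

0.8 dB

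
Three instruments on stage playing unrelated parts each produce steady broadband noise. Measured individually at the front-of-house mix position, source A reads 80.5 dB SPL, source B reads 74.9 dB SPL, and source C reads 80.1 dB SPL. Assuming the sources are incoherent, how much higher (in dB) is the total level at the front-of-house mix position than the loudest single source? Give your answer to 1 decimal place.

Uncorrelated sources add in intensity (power), not in dB.
L_total = 10·log₁₀(10^(80.5/10) + 10^(74.9/10) + 10^(80.1/10)) = 83.90 dB SPL.
Excess over the loudest (80.5 dB): 83.90 − 80.5 = 3.4 dB.

3.4 dB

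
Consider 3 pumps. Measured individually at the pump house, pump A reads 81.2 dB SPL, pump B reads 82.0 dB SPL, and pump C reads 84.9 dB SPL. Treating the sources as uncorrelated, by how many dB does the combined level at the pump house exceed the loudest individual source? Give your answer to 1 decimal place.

Uncorrelated sources add in intensity (power), not in dB.
L_total = 10·log₁₀(10^(81.2/10) + 10^(82.0/10) + 10^(84.9/10)) = 87.78 dB SPL.
Excess over the loudest (84.9 dB): 87.78 − 84.9 = 2.9 dB.

2.9 dB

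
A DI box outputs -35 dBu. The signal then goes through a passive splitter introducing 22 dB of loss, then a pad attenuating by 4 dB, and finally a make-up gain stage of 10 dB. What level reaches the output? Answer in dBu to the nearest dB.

Cascaded gains and losses add directly in dB.
-35 − 22 − 4 + 10 = -51 dBu.

-51 dBu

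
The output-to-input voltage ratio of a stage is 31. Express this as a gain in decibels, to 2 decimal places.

For a voltage ratio, dB = 20·log₁₀(V₂/V₁).
20·log₁₀(31) = 29.83 dB.

29.83 dB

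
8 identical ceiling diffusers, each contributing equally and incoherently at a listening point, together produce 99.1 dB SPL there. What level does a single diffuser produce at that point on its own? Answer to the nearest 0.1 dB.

90.1 dB SPL

8 equal incoherent sources add 10·log₁₀(8) = 9.03 dB over one source.
L_one = 99.1 − 9.03 = 90.1 dB SPL.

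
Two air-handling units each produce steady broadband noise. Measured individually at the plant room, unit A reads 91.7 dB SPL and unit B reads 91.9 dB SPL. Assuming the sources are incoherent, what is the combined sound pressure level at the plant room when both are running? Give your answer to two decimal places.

94.81 dB SPL

Incoherent sources sum as intensities:
L_total = 10·log₁₀(10^(91.7/10) + 10^(91.9/10)) = 10·log₁₀(3028000000) = 94.81 dB SPL.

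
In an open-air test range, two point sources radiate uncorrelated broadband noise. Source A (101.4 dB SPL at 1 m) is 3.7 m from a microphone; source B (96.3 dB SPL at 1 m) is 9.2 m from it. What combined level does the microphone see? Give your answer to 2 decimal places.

At the listener: L_A = 101.4 − 20·log₁₀(3.7) = 90.036 dB; L_B = 96.3 − 20·log₁₀(9.2) = 77.024 dB.
Combined: 10·log₁₀(10^(90.036/10)+10^(77.024/10)) = 90.25 dB SPL.

90.25 dB SPL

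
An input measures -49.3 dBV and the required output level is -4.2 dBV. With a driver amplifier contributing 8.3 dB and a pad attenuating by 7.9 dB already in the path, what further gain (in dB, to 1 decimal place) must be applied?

The required make-up gain is the shortfall in the dB sum.
G = -4.2 − (-49.3) − 8.3 + 7.9 = 44.7 dB.

44.7 dB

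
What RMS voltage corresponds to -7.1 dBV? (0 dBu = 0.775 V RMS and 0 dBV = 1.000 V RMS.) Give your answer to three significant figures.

0.442 V

V = 1.000 V × 10^(-7.1/20).
= 1.000 × 0.4416 = 0.442 V.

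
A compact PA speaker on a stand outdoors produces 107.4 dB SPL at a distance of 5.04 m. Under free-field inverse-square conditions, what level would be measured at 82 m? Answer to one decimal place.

Inverse-square spreading gives ΔL = −20·log₁₀(d₂/d₁).
ΔL = −20·log₁₀(82/5.04) = -24.23 dB, so L₂ = 107.4 + (-24.23) = 83.2 dB SPL.

83.2 dB SPL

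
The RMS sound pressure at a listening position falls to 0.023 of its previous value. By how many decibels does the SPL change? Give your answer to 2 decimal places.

-32.77 dB

Sound pressure is an amplitude quantity: ΔL = 20·log₁₀(p₂/p₁).
20·log₁₀(0.023) = -32.77 dB.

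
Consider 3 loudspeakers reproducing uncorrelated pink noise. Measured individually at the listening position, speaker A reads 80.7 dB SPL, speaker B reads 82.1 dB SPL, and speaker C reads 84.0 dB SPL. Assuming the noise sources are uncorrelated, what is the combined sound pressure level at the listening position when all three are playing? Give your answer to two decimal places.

Uncorrelated sources add in intensity (power), not in dB.
L_total = 10·log₁₀(10^(80.7/10) + 10^(82.1/10) + 10^(84.0/10)) = 10·log₁₀(530900000) = 87.25 dB SPL.

87.25 dB SPL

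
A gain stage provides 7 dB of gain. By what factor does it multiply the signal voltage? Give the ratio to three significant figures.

Voltage ratio = 10^(dB/20).
10^(7/20) = 10^(0.3500) = 2.24.

2.24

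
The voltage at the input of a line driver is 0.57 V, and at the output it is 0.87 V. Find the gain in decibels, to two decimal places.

3.67 dB

Voltage ratio → dB uses the 20·log₁₀ form:
20·log₁₀(0.87/0.57) = 20·log₁₀(1.526) = 3.67 dB.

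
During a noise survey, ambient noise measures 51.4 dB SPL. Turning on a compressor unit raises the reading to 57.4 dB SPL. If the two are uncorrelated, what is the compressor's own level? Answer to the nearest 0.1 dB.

Subtract intensities: L_src = 10·log₁₀(10^(L_total/10) − 10^(L_bg/10)).
L_src = 10·log₁₀(10^(57.4/10) − 10^(51.4/10)) = 10·log₁₀(411500) = 56.1 dB SPL.

56.1 dB SPL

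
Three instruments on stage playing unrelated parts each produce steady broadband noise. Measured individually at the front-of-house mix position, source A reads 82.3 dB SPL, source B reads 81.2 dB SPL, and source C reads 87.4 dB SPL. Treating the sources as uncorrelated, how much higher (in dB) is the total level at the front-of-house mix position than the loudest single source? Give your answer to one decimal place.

1.9 dB

Incoherent sources sum as intensities:
L_total = 10·log₁₀(10^(82.3/10) + 10^(81.2/10) + 10^(87.4/10)) = 89.30 dB SPL.
Excess over the loudest (87.4 dB): 89.30 − 87.4 = 1.9 dB.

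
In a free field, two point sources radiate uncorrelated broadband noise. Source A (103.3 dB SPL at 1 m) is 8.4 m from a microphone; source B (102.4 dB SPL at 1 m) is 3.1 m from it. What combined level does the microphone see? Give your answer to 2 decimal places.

93.25 dB SPL

At the listener: L_A = 103.3 − 20·log₁₀(8.4) = 84.814 dB; L_B = 102.4 − 20·log₁₀(3.1) = 92.573 dB.
Combined: 10·log₁₀(10^(84.814/10)+10^(92.573/10)) = 93.25 dB SPL.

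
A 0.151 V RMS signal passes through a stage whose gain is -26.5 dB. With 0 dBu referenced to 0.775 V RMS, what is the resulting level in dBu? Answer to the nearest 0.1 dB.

Input level: 20·log₁₀(0.151/0.775) = -14.21 dBu.
Output: -14.21 − 26.5 = -40.7 dBu.

-40.7 dBu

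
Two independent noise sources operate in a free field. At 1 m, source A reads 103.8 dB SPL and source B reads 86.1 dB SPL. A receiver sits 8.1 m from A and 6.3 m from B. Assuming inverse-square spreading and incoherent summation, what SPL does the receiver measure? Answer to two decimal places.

85.75 dB SPL

At the listener: L_A = 103.8 − 20·log₁₀(8.1) = 85.630 dB; L_B = 86.1 − 20·log₁₀(6.3) = 70.113 dB.
Combined: 10·log₁₀(10^(85.630/10)+10^(70.113/10)) = 85.75 dB SPL.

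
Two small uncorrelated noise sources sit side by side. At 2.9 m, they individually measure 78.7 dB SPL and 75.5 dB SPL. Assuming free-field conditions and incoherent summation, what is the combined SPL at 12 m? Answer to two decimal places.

68.06 dB SPL

Combined at 2.9 m: 10·log₁₀(10^(78.7/10)+10^(75.5/10)) = 80.399 dB SPL.
Then apply −20·log₁₀(12/2.9) = -12.336 dB → 68.06 dB SPL.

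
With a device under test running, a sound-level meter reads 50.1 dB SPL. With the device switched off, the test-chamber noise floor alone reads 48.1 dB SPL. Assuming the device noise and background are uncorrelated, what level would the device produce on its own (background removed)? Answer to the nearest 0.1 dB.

Background correction is a power subtraction:
L_src = 10·log₁₀(10^(50.1/10) − 10^(48.1/10)) = 10·log₁₀(37760) = 45.8 dB SPL.

45.8 dB SPL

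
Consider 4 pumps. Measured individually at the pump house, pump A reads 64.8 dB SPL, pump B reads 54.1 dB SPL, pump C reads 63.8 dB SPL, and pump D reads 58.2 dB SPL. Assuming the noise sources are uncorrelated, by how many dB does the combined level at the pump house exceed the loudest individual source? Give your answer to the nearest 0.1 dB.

Uncorrelated sources add in intensity (power), not in dB.
L_total = 10·log₁₀(10^(64.8/10) + 10^(54.1/10) + 10^(63.8/10) + 10^(58.2/10)) = 68.02 dB SPL.
Excess over the loudest (64.8 dB): 68.02 − 64.8 = 3.2 dB.

3.2 dB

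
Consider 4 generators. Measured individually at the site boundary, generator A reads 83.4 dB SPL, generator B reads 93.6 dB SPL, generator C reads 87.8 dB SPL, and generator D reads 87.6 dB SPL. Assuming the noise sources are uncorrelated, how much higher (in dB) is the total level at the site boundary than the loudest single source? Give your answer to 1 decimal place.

2.1 dB

Add the sources as powers (linear), then convert back to dB:
L_total = 10·log₁₀(10^(83.4/10) + 10^(93.6/10) + 10^(87.8/10) + 10^(87.6/10)) = 95.67 dB SPL.
Excess over the loudest (93.6 dB): 95.67 − 93.6 = 2.1 dB.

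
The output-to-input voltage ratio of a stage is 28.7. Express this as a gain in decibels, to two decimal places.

29.16 dB

For a voltage ratio, dB = 20·log₁₀(V₂/V₁).
20·log₁₀(28.7) = 29.16 dB.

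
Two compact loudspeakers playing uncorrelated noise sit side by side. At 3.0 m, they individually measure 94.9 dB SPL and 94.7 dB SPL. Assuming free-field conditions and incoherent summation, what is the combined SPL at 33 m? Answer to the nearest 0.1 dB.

Combined at 3.0 m: 10·log₁₀(10^(94.9/10)+10^(94.7/10)) = 97.81 dB SPL.
Then apply −20·log₁₀(33/3.0) = -20.83 dB → 77.0 dB SPL.

77.0 dB SPL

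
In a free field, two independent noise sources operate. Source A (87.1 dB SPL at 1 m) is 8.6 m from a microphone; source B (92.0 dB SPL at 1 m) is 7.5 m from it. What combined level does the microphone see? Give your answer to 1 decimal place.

75.5 dB SPL

At the listener: L_A = 87.1 − 20·log₁₀(8.6) = 68.41 dB; L_B = 92.0 − 20·log₁₀(7.5) = 74.50 dB.
Combined: 10·log₁₀(10^(68.41/10)+10^(74.50/10)) = 75.5 dB SPL.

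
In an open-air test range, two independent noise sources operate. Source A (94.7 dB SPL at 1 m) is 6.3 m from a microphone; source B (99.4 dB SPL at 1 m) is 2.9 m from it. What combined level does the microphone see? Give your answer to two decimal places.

At the listener: L_A = 94.7 − 20·log₁₀(6.3) = 78.713 dB; L_B = 99.4 − 20·log₁₀(2.9) = 90.152 dB.
Combined: 10·log₁₀(10^(78.713/10)+10^(90.152/10)) = 90.45 dB SPL.

90.45 dB SPL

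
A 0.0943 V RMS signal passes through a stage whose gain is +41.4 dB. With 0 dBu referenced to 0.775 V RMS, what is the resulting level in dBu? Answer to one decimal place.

+23.1 dBu

Input level: 20·log₁₀(0.0943/0.775) = -18.30 dBu.
Output: -18.30 + 41.4 = +23.1 dBu.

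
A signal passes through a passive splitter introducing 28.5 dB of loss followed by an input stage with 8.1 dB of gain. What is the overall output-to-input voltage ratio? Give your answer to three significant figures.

Net gain = (−28.5) + 8.1 = -20.4 dB.
Voltage ratio = 10^(-20.4/20) = 0.0955.

0.0955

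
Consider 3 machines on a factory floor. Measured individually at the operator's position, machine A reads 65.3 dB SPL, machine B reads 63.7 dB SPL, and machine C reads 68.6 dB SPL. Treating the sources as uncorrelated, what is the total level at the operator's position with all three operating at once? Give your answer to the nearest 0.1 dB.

71.1 dB SPL

Incoherent sources sum as intensities:
L_total = 10·log₁₀(10^(65.3/10) + 10^(63.7/10) + 10^(68.6/10)) = 10·log₁₀(12980000) = 71.1 dB SPL.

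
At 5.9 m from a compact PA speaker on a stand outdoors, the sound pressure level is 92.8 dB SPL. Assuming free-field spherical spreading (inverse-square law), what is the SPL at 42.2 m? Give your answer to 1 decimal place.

Inverse-square spreading gives ΔL = −20·log₁₀(d₂/d₁).
ΔL = −20·log₁₀(42.2/5.9) = -17.09 dB, so L₂ = 92.8 + (-17.09) = 75.7 dB SPL.

75.7 dB SPL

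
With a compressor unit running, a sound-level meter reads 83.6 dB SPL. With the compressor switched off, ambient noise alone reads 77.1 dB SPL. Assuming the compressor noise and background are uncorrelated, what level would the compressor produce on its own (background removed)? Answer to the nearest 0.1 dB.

Background correction is a power subtraction:
L_src = 10·log₁₀(10^(83.6/10) − 10^(77.1/10)) = 10·log₁₀(177800000) = 82.5 dB SPL.

82.5 dB SPL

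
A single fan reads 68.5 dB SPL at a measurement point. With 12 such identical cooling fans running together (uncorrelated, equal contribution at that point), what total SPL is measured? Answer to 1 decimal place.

79.3 dB SPL

12 equal incoherent sources raise the level by 10·log₁₀(12) = 10.79 dB.
L_total = 68.5 + 10.79 = 79.3 dB SPL.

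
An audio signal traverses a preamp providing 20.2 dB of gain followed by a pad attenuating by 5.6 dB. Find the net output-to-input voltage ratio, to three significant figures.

5.37

Net gain = 20.2 + (−5.6) = 14.6 dB.
Voltage ratio = 10^(14.6/20) = 5.37.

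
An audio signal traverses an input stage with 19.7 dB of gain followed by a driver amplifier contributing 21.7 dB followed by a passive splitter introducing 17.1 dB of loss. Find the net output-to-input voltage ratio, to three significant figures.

16.4

Net gain = 19.7 + 21.7 + (−17.1) = 24.3 dB.
Voltage ratio = 10^(24.3/20) = 16.4.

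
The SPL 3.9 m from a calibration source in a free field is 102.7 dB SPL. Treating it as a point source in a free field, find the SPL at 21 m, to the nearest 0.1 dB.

88.1 dB SPL

Inverse-square spreading gives ΔL = −20·log₁₀(d₂/d₁).
ΔL = −20·log₁₀(21/3.9) = -14.62 dB, so L₂ = 102.7 + (-14.62) = 88.1 dB SPL.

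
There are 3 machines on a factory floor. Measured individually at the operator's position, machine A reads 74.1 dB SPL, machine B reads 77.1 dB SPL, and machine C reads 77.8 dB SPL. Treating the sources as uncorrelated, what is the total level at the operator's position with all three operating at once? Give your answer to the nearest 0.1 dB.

81.4 dB SPL

Add the sources as powers (linear), then convert back to dB:
L_total = 10·log₁₀(10^(74.1/10) + 10^(77.1/10) + 10^(77.8/10)) = 10·log₁₀(137200000) = 81.4 dB SPL.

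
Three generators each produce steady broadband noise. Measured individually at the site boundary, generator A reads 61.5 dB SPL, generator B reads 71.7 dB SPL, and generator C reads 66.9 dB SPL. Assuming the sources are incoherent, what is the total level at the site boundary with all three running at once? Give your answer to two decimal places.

73.24 dB SPL

Uncorrelated sources add in intensity (power), not in dB.
L_total = 10·log₁₀(10^(61.5/10) + 10^(71.7/10) + 10^(66.9/10)) = 10·log₁₀(21100000) = 73.24 dB SPL.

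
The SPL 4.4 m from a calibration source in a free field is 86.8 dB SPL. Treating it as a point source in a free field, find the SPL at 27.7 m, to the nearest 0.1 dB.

70.8 dB SPL

Free-field point source: level drops by 20·log₁₀ of the distance ratio.
ΔL = −20·log₁₀(27.7/4.4) = -15.98 dB, so L₂ = 86.8 + (-15.98) = 70.8 dB SPL.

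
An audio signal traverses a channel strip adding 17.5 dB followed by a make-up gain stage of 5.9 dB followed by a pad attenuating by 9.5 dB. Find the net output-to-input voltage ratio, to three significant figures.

4.95

Net gain = 17.5 + 5.9 + (−9.5) = 13.9 dB.
Voltage ratio = 10^(13.9/20) = 4.95.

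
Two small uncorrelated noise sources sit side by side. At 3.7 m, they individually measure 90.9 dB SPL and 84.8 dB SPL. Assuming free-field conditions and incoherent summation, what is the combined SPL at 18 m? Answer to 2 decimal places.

78.11 dB SPL

Combined at 3.7 m: 10·log₁₀(10^(90.9/10)+10^(84.8/10)) = 91.853 dB SPL.
Then apply −20·log₁₀(18/3.7) = -13.741 dB → 78.11 dB SPL.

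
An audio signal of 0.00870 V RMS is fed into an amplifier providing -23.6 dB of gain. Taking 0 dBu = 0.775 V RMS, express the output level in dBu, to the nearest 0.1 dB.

Input level: 20·log₁₀(0.00870/0.775) = -39.00 dBu.
Output: -39.00 − 23.6 = -62.6 dBu.

-62.6 dBu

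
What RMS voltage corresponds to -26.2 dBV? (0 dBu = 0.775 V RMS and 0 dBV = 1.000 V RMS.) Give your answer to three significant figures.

0.0490 V

V = 1.000 V × 10^(-26.2/20).
= 1.000 × 0.04898 = 0.0490 V.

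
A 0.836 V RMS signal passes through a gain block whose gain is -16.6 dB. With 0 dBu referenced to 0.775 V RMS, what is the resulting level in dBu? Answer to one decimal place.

Input level: 20·log₁₀(0.836/0.775) = 0.66 dBu.
Output: 0.66 − 16.6 = -15.9 dBu.

-15.9 dBu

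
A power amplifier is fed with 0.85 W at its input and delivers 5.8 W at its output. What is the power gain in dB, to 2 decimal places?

Power ratio → dB uses the 10·log₁₀ form:
10·log₁₀(5.8/0.85) = 10·log₁₀(6.824) = 8.34 dB.

8.34 dB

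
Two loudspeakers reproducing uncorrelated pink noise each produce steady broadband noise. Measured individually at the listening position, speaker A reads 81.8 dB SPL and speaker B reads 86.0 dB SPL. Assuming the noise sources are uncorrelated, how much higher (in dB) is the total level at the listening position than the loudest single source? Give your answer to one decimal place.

1.4 dB

Add the sources as powers (linear), then convert back to dB:
L_total = 10·log₁₀(10^(81.8/10) + 10^(86.0/10)) = 87.40 dB SPL.
Excess over the loudest (86.0 dB): 87.40 − 86.0 = 1.4 dB.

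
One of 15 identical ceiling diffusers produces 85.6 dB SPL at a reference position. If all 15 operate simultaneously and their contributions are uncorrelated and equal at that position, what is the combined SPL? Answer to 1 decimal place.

15 equal incoherent sources raise the level by 10·log₁₀(15) = 11.76 dB.
L_total = 85.6 + 11.76 = 97.4 dB SPL.

97.4 dB SPL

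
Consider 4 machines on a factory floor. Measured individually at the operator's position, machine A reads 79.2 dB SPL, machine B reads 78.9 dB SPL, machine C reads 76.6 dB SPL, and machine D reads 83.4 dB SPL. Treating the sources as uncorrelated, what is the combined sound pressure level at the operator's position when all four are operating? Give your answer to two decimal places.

86.29 dB SPL

Uncorrelated sources add in intensity (power), not in dB.
L_total = 10·log₁₀(10^(79.2/10) + 10^(78.9/10) + 10^(76.6/10) + 10^(83.4/10)) = 10·log₁₀(425300000) = 86.29 dB SPL.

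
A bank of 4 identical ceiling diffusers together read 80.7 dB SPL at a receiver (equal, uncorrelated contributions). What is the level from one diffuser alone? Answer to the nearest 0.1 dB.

4 equal incoherent sources add 10·log₁₀(4) = 6.02 dB over one source.
L_one = 80.7 − 6.02 = 74.7 dB SPL.

74.7 dB SPL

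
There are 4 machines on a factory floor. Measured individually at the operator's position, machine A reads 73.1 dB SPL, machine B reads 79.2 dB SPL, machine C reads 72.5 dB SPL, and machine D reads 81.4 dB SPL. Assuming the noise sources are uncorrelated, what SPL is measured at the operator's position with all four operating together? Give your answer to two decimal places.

84.14 dB SPL

Incoherent sources sum as intensities:
L_total = 10·log₁₀(10^(73.1/10) + 10^(79.2/10) + 10^(72.5/10) + 10^(81.4/10)) = 10·log₁₀(259400000) = 84.14 dB SPL.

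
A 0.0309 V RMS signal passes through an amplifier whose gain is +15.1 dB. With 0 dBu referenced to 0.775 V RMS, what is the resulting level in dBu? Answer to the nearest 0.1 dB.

-12.9 dBu

Input level: 20·log₁₀(0.0309/0.775) = -27.99 dBu.
Output: -27.99 + 15.1 = -12.9 dBu.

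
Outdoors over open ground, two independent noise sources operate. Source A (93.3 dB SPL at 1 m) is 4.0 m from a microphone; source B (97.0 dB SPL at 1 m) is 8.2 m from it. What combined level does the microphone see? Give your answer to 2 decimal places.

83.18 dB SPL

At the listener: L_A = 93.3 − 20·log₁₀(4.0) = 81.259 dB; L_B = 97.0 − 20·log₁₀(8.2) = 78.724 dB.
Combined: 10·log₁₀(10^(81.259/10)+10^(78.724/10)) = 83.18 dB SPL.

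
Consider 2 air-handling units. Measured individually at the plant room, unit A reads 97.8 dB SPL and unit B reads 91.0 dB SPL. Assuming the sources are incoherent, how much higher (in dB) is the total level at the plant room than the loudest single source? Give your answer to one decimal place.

0.8 dB

Uncorrelated sources add in intensity (power), not in dB.
L_total = 10·log₁₀(10^(97.8/10) + 10^(91.0/10)) = 98.62 dB SPL.
Excess over the loudest (97.8 dB): 98.62 − 97.8 = 0.8 dB.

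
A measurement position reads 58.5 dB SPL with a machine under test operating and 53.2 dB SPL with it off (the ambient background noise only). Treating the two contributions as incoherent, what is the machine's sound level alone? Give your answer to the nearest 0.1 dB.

57.0 dB SPL

Subtract intensities: L_src = 10·log₁₀(10^(L_total/10) − 10^(L_bg/10)).
L_src = 10·log₁₀(10^(58.5/10) − 10^(53.2/10)) = 10·log₁₀(499000) = 57.0 dB SPL.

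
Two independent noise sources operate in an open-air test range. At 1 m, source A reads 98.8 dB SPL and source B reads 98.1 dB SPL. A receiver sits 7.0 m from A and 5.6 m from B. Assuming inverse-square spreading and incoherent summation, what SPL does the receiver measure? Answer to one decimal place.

85.6 dB SPL

At the listener: L_A = 98.8 − 20·log₁₀(7.0) = 81.90 dB; L_B = 98.1 − 20·log₁₀(5.6) = 83.14 dB.
Combined: 10·log₁₀(10^(81.90/10)+10^(83.14/10)) = 85.6 dB SPL.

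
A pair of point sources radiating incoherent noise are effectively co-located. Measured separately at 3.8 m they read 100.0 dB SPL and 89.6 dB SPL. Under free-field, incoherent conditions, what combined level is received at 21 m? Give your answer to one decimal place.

Combined at 3.8 m: 10·log₁₀(10^(100.0/10)+10^(89.6/10)) = 100.38 dB SPL.
Then apply −20·log₁₀(21/3.8) = -14.85 dB → 85.5 dB SPL.

85.5 dB SPL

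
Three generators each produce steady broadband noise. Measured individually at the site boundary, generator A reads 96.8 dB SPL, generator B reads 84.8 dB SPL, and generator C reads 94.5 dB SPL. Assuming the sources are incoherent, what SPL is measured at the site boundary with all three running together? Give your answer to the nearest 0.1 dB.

Incoherent sources sum as intensities:
L_total = 10·log₁₀(10^(96.8/10) + 10^(84.8/10) + 10^(94.5/10)) = 10·log₁₀(7907000000) = 99.0 dB SPL.

99.0 dB SPL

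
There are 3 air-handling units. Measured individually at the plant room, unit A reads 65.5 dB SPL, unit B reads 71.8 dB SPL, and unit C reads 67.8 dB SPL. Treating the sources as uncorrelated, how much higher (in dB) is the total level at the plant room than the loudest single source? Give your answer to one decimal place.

Incoherent sources sum as intensities:
L_total = 10·log₁₀(10^(65.5/10) + 10^(71.8/10) + 10^(67.8/10)) = 73.93 dB SPL.
Excess over the loudest (71.8 dB): 73.93 − 71.8 = 2.1 dB.

2.1 dB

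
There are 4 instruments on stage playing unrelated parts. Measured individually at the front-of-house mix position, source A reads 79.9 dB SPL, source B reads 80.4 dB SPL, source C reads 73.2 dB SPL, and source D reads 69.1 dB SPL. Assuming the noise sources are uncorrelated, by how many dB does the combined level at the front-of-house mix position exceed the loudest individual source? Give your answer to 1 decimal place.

Incoherent sources sum as intensities:
L_total = 10·log₁₀(10^(79.9/10) + 10^(80.4/10) + 10^(73.2/10) + 10^(69.1/10)) = 83.74 dB SPL.
Excess over the loudest (80.4 dB): 83.74 − 80.4 = 3.3 dB.

3.3 dB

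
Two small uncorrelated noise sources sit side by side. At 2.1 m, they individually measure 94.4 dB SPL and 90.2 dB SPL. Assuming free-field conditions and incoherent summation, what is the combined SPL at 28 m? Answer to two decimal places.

73.30 dB SPL

Combined at 2.1 m: 10·log₁₀(10^(94.4/10)+10^(90.2/10)) = 95.799 dB SPL.
Then apply −20·log₁₀(28/2.1) = -22.499 dB → 73.30 dB SPL.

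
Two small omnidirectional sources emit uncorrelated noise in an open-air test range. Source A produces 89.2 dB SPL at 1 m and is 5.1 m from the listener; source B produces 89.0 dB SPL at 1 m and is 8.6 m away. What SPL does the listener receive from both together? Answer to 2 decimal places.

At the listener: L_A = 89.2 − 20·log₁₀(5.1) = 75.049 dB; L_B = 89.0 − 20·log₁₀(8.6) = 70.310 dB.
Combined: 10·log₁₀(10^(75.049/10)+10^(70.310/10)) = 76.31 dB SPL.

76.31 dB SPL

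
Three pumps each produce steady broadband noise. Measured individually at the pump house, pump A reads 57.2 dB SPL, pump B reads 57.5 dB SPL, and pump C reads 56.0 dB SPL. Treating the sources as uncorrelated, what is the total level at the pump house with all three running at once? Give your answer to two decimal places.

Add the sources as powers (linear), then convert back to dB:
L_total = 10·log₁₀(10^(57.2/10) + 10^(57.5/10) + 10^(56.0/10)) = 10·log₁₀(1485000) = 61.72 dB SPL.

61.72 dB SPL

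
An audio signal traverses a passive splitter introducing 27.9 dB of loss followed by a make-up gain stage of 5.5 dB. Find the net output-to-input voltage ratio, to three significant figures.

0.0759

Net gain = (−27.9) + 5.5 = -22.4 dB.
Voltage ratio = 10^(-22.4/20) = 0.0759.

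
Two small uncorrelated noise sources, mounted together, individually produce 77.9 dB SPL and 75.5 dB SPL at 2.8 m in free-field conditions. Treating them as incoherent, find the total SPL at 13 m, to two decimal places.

Combined at 2.8 m: 10·log₁₀(10^(77.9/10)+10^(75.5/10)) = 79.874 dB SPL.
Then apply −20·log₁₀(13/2.8) = -13.336 dB → 66.54 dB SPL.

66.54 dB SPL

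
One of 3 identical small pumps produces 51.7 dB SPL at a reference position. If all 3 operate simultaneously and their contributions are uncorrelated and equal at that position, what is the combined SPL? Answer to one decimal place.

3 equal incoherent sources raise the level by 10·log₁₀(3) = 4.77 dB.
L_total = 51.7 + 4.77 = 56.5 dB SPL.

56.5 dB SPL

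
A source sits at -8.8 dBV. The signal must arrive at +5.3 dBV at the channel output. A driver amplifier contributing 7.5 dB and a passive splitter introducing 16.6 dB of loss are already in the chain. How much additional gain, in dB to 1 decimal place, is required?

The required make-up gain is the shortfall in the dB sum.
G = +5.3 − (-8.8) − 7.5 + 16.6 = 23.2 dB.

23.2 dB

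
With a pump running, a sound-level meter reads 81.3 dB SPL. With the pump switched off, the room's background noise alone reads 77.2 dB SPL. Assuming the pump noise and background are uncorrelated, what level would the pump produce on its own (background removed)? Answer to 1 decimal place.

79.2 dB SPL

Remove the background by subtracting linear intensities:
L_src = 10·log₁₀(10^(81.3/10) − 10^(77.2/10)) = 10·log₁₀(82420000) = 79.2 dB SPL.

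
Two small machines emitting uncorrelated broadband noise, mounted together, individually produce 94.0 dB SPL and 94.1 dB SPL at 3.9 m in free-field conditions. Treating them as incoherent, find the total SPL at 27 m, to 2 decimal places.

Combined at 3.9 m: 10·log₁₀(10^(94.0/10)+10^(94.1/10)) = 97.061 dB SPL.
Then apply −20·log₁₀(27/3.9) = -16.806 dB → 80.25 dB SPL.

80.25 dB SPL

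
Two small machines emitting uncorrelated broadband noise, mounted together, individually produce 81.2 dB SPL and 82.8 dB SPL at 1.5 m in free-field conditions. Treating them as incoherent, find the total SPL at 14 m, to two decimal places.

Combined at 1.5 m: 10·log₁₀(10^(81.2/10)+10^(82.8/10)) = 85.084 dB SPL.
Then apply −20·log₁₀(14/1.5) = -19.401 dB → 65.68 dB SPL.

65.68 dB SPL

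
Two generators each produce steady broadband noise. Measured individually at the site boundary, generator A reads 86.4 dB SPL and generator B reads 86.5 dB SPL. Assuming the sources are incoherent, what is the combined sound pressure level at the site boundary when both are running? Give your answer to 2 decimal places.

Uncorrelated sources add in intensity (power), not in dB.
L_total = 10·log₁₀(10^(86.4/10) + 10^(86.5/10)) = 10·log₁₀(883200000) = 89.46 dB SPL.

89.46 dB SPL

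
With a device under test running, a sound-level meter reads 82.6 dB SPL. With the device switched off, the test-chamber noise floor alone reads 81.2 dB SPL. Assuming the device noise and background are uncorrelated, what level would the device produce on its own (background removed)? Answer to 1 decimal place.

77.0 dB SPL

Subtract intensities: L_src = 10·log₁₀(10^(L_total/10) − 10^(L_bg/10)).
L_src = 10·log₁₀(10^(82.6/10) − 10^(81.2/10)) = 10·log₁₀(50140000) = 77.0 dB SPL.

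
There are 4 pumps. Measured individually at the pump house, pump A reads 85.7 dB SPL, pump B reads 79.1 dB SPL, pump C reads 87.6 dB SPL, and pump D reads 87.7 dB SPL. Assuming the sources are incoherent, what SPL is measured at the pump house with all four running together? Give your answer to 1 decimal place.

92.1 dB SPL

Add the sources as powers (linear), then convert back to dB:
L_total = 10·log₁₀(10^(85.7/10) + 10^(79.1/10) + 10^(87.6/10) + 10^(87.7/10)) = 10·log₁₀(1617000000) = 92.1 dB SPL.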